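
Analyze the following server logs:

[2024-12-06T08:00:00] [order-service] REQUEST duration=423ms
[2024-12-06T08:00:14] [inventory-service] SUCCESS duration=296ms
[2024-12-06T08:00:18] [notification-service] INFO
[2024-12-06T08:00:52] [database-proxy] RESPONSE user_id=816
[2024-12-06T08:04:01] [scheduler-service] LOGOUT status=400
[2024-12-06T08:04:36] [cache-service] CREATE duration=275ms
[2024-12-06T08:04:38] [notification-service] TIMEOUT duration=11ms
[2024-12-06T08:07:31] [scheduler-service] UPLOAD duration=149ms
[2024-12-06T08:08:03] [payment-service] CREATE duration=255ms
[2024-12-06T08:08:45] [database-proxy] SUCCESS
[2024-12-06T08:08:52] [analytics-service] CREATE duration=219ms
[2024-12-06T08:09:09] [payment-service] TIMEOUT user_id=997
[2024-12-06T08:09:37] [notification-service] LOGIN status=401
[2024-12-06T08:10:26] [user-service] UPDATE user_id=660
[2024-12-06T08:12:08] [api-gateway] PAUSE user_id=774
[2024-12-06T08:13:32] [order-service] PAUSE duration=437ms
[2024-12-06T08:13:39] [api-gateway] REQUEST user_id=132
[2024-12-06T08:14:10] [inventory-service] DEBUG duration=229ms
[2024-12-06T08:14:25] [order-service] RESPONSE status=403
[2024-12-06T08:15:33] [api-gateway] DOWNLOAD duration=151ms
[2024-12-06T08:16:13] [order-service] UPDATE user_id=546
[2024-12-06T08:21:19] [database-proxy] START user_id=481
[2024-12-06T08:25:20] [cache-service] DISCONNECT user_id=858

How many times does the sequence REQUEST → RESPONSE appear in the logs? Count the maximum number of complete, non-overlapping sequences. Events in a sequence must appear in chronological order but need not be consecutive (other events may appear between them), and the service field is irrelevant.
2

To count sequences:

1. Look for pattern: REQUEST → RESPONSE
2. Greedily scan the log in chronological order, matching each sequence element in turn (ignoring service)
3. Each time the full pattern completes, increment the count and restart matching from the next event
4. Complete non-overlapping sequences found: 2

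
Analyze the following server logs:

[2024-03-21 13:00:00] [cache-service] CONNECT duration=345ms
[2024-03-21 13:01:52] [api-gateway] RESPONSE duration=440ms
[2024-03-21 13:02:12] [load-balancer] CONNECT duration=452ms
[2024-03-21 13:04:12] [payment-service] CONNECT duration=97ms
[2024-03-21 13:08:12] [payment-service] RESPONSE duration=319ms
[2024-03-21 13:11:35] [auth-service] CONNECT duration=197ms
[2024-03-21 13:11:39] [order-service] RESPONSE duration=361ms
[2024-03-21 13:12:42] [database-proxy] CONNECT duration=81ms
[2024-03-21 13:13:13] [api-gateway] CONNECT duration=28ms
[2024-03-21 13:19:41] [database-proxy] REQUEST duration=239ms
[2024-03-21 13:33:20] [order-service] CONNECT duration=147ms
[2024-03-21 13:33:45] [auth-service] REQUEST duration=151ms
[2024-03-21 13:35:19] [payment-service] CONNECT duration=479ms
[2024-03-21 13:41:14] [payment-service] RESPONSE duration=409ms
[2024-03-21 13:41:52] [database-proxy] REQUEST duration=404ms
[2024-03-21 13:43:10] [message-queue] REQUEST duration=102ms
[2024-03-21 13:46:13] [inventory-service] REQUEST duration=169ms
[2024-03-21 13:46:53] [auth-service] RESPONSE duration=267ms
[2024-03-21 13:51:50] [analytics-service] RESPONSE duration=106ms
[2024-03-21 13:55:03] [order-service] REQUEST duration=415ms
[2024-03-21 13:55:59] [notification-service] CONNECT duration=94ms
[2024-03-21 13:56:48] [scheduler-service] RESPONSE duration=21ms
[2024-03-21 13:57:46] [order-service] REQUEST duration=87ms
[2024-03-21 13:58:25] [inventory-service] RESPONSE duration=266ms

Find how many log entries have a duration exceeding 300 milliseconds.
9

To count timeouts:

1. Threshold: 300ms
2. Extract duration from each log entry
3. Count entries where duration > 300
4. Timeout count: 9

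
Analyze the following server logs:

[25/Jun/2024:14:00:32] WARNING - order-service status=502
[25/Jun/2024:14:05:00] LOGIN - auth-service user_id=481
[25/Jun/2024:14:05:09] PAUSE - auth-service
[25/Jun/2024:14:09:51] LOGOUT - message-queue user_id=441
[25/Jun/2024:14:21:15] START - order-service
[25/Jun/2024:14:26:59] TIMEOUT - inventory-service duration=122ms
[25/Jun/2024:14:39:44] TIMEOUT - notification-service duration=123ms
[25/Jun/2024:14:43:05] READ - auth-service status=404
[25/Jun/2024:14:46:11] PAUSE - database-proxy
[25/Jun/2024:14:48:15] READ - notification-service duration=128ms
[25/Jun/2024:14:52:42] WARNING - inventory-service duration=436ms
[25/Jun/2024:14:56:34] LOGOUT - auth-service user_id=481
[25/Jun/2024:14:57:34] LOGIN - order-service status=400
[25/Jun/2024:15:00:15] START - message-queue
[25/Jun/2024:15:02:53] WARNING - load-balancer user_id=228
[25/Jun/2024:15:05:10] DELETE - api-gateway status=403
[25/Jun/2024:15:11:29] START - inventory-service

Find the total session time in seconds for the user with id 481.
3094

To calculate session duration:

1. Find LOGIN event for user_id=481: 25/Jun/2024:14:05:00
2. Find LOGOUT event for user_id=481: 25/Jun/2024:14:56:34
3. Session duration: 25/Jun/2024:14:56:34 - 25/Jun/2024:14:05:00 = 3094 seconds (51 minutes)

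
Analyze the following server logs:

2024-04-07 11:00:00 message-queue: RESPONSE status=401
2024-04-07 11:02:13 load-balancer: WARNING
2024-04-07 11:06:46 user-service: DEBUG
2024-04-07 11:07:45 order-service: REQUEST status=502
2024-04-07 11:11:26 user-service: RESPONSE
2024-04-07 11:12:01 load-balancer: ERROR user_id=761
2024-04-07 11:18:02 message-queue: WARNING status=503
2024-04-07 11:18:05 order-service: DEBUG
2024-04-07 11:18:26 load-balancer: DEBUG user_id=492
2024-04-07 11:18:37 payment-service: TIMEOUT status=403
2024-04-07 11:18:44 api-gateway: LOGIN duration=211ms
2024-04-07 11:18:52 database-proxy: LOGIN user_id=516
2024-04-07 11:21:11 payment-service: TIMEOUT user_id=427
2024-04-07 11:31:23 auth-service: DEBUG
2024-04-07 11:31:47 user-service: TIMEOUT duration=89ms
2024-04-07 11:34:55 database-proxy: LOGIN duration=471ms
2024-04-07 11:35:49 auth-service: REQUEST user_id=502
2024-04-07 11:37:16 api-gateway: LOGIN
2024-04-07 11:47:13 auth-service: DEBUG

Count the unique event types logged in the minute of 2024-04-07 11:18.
4

To count unique event types:

1. Filter events in the minute starting at 2024-04-07 11:18
2. Extract event types from matching entries
3. Count unique types: 4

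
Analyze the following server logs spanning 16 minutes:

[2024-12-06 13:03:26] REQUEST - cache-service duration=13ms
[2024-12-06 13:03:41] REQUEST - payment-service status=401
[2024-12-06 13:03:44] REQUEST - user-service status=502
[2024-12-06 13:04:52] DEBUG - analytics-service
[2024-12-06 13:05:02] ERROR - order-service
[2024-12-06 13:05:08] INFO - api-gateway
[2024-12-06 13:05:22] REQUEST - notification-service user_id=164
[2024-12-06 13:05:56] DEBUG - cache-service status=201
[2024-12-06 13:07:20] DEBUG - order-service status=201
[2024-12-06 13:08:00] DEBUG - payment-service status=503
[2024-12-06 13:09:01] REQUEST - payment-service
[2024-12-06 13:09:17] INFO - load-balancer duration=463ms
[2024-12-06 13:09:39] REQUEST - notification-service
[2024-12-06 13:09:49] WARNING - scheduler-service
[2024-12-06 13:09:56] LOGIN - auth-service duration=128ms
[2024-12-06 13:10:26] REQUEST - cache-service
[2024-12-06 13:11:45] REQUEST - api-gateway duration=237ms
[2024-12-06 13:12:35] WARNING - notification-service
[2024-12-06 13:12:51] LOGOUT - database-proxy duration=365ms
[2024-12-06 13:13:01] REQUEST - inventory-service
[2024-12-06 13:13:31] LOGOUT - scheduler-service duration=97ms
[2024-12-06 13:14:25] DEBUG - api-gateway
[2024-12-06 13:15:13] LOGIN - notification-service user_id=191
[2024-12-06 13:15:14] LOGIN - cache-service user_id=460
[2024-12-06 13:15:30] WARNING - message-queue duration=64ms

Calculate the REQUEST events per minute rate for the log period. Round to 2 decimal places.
0.56

To calculate the rate:

1. Count total REQUEST events: 9
2. Total time period: 16 minutes
3. Rate = 9 / 16 = 0.56 events per minute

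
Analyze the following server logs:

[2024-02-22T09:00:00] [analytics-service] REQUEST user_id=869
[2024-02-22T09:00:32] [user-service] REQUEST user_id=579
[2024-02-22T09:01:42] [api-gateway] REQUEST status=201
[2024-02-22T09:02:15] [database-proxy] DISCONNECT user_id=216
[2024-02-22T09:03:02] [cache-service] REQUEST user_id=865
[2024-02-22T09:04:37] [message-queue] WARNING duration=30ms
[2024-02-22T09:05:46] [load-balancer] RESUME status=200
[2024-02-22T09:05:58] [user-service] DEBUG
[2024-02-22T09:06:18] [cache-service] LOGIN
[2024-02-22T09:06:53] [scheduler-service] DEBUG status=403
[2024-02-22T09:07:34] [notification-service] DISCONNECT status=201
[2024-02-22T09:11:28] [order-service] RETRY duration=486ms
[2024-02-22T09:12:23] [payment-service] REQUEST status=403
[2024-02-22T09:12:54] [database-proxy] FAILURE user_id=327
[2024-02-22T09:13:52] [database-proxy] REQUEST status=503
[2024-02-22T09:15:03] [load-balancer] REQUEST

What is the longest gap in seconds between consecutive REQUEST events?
561

To find the longest gap:

1. Extract all REQUEST events in chronological order
2. Calculate time differences between consecutive events
3. Find the maximum difference
4. Longest gap: 561 seconds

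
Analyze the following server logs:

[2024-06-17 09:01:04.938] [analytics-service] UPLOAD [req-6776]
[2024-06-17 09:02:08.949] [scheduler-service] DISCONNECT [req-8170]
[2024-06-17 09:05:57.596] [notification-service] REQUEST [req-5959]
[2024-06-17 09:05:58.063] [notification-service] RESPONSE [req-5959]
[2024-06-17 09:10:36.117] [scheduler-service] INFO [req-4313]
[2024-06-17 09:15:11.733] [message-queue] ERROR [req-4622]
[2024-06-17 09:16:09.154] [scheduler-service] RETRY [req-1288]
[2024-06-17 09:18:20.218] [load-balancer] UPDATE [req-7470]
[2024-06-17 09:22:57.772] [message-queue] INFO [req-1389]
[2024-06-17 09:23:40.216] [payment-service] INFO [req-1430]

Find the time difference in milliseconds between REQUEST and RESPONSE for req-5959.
467

To calculate latency:

1. Find REQUEST with id req-5959: 2024-06-17 09:05:57.596
2. Find RESPONSE with id req-5959: 2024-06-17 09:05:58.063
3. Latency: 2024-06-17 09:05:58.063 - 2024-06-17 09:05:57.596 = 467ms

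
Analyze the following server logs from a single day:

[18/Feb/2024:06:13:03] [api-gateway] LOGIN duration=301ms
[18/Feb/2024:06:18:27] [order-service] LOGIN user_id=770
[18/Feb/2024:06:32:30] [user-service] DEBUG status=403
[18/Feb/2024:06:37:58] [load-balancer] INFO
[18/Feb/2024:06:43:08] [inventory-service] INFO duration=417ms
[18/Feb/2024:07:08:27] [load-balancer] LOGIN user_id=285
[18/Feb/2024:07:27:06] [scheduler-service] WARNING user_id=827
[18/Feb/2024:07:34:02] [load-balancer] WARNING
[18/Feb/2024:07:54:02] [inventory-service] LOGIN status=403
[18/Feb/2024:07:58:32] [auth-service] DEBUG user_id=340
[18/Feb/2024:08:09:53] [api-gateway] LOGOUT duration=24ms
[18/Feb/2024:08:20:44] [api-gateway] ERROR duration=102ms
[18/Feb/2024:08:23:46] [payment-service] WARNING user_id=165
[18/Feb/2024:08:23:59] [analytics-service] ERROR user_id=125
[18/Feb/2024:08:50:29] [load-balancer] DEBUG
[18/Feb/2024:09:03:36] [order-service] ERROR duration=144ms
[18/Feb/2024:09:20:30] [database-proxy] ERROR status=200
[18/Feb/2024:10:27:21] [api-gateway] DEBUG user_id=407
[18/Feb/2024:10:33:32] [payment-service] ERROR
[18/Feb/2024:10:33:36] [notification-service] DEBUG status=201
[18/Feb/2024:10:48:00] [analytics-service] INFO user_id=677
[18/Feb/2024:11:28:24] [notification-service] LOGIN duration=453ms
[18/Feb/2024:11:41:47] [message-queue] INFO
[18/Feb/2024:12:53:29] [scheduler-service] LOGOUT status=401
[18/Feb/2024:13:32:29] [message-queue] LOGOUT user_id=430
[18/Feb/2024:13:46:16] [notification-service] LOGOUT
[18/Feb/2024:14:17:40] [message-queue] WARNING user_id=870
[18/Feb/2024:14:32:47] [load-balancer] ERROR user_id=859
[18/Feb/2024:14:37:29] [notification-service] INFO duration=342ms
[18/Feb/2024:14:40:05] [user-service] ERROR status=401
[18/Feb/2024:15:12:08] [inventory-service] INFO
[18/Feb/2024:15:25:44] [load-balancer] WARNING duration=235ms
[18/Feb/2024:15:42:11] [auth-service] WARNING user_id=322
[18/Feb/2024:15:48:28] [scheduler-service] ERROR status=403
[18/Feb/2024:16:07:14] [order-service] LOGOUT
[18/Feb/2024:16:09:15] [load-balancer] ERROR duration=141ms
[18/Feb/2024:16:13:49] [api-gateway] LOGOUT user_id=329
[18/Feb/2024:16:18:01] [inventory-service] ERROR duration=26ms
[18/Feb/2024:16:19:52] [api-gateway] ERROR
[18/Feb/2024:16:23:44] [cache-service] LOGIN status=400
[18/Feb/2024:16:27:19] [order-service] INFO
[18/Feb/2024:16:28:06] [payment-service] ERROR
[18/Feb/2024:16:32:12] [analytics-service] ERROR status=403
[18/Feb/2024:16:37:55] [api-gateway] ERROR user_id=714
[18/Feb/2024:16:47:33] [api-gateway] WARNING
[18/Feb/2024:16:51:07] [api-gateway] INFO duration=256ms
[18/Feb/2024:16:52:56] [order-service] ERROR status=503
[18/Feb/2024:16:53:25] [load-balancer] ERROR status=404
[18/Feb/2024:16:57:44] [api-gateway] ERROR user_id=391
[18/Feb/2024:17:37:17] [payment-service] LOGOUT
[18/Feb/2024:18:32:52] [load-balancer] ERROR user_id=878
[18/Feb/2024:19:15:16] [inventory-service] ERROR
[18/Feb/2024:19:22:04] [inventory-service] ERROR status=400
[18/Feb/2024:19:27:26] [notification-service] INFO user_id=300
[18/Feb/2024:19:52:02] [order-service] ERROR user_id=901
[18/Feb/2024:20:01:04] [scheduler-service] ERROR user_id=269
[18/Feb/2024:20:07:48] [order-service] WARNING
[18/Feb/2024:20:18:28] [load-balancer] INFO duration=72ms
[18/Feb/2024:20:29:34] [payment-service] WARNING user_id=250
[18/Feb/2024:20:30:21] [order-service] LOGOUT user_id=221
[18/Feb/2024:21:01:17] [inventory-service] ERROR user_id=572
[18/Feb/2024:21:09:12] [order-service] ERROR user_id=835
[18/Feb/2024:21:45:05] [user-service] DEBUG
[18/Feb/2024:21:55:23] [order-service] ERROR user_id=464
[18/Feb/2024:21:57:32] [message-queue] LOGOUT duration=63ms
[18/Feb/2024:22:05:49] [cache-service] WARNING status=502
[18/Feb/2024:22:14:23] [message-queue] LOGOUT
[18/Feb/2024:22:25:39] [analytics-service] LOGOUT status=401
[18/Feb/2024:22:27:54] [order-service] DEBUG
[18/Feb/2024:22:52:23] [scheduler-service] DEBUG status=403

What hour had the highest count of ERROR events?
16

To find the peak hour:

1. Group all ERROR events by hour
2. Count events in each hour
3. Find hour with maximum count
4. Peak hour: 16 (with 9 events)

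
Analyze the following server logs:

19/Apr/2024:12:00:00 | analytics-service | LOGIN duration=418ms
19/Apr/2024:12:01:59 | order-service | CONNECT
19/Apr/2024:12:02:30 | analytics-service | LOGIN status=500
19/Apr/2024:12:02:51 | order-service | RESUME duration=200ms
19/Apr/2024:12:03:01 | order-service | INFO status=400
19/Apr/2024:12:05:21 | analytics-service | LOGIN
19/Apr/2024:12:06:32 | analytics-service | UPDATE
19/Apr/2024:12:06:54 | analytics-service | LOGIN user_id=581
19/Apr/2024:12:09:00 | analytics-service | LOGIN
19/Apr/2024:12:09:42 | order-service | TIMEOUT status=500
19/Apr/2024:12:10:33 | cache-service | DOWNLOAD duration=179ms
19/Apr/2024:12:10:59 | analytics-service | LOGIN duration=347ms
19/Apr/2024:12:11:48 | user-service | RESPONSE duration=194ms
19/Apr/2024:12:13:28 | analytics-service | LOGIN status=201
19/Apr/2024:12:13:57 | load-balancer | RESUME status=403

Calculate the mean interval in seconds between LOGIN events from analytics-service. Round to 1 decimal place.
134.7

To calculate average interval:

1. Find all LOGIN events for analytics-service in order
2. Calculate time gaps between consecutive events
3. Compute mean of gaps: 808 / 6 = 134.7 seconds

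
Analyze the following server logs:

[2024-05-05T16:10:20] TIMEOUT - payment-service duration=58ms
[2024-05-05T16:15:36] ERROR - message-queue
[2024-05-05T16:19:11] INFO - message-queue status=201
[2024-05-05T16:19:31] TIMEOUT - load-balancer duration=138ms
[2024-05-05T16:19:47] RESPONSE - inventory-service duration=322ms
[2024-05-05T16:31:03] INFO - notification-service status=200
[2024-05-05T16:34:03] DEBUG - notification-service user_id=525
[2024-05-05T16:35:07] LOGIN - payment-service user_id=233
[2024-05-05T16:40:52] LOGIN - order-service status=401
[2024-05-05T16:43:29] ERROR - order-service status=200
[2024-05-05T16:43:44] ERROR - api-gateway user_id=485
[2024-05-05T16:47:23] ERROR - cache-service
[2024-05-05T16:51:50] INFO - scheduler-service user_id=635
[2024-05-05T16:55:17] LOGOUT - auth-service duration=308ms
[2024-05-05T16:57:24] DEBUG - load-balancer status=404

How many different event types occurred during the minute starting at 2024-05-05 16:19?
3

To count unique event types:

1. Filter events in the minute starting at 2024-05-05 16:19
2. Extract event types from matching entries
3. Count unique types: 3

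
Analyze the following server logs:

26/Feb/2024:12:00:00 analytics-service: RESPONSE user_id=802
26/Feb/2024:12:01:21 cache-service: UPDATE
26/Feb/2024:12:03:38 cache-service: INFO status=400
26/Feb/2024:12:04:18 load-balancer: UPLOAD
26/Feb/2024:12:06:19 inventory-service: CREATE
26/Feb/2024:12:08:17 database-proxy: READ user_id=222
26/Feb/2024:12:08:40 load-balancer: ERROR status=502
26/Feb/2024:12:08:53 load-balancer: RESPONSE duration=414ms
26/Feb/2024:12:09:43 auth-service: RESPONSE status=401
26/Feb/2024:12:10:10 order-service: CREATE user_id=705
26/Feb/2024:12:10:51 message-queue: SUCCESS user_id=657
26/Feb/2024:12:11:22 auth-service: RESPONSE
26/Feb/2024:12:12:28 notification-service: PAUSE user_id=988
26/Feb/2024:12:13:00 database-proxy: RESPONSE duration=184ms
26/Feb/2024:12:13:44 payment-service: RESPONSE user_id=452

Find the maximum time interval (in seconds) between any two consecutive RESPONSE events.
533

To find the longest gap:

1. Extract all RESPONSE events in chronological order
2. Calculate time differences between consecutive events
3. Find the maximum difference
4. Longest gap: 533 seconds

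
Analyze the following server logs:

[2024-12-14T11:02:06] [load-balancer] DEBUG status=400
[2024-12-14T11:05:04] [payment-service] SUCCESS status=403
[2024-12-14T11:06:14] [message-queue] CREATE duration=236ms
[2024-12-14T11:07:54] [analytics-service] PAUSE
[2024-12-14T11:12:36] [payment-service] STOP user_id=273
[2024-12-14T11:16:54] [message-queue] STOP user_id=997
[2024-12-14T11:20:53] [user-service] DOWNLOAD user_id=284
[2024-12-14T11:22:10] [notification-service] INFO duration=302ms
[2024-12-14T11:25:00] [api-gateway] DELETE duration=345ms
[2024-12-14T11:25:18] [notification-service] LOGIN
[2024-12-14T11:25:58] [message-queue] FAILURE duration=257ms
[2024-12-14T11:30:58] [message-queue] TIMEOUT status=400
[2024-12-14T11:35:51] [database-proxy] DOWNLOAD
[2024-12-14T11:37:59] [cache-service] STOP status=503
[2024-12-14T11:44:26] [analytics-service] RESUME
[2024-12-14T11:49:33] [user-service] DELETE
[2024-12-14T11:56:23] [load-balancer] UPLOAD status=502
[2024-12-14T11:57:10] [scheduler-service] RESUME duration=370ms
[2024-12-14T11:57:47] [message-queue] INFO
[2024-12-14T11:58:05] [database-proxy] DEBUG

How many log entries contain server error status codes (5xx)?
2

To find matching entries:

1. Pattern to match: server error status codes (5xx)
2. Scan each log entry for the pattern
3. Count matches: 2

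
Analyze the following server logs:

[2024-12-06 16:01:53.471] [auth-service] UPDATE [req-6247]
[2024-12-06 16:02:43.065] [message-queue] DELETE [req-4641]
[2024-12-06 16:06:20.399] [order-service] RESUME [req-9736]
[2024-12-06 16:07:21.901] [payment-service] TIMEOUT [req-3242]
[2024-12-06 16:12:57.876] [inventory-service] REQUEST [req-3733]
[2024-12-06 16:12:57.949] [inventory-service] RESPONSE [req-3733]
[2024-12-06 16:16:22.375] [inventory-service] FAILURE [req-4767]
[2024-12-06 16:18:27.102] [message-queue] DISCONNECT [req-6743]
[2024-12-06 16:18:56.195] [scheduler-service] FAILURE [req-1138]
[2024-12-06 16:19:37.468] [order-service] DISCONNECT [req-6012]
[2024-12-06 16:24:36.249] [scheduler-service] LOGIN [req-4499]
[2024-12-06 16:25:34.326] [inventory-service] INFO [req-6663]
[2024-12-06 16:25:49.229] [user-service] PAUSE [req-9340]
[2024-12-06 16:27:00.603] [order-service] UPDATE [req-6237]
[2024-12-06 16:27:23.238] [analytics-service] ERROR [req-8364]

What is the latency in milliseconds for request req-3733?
73

To calculate latency:

1. Find REQUEST with id req-3733: 2024-12-06 16:12:57.876
2. Find RESPONSE with id req-3733: 2024-12-06 16:12:57.949
3. Latency: 2024-12-06 16:12:57.949 - 2024-12-06 16:12:57.876 = 73ms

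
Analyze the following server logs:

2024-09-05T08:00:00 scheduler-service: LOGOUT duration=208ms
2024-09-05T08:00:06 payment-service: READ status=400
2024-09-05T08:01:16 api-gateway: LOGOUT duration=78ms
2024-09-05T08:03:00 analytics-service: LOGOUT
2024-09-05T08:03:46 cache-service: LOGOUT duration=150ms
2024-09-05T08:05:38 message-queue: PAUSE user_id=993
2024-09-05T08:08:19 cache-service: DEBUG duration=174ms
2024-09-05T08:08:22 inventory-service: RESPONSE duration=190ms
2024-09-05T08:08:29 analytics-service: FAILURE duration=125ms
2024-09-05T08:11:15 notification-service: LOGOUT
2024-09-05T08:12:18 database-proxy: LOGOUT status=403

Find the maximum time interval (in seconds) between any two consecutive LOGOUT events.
449

To find the longest gap:

1. Extract all LOGOUT events in chronological order
2. Calculate time differences between consecutive events
3. Find the maximum difference
4. Longest gap: 449 seconds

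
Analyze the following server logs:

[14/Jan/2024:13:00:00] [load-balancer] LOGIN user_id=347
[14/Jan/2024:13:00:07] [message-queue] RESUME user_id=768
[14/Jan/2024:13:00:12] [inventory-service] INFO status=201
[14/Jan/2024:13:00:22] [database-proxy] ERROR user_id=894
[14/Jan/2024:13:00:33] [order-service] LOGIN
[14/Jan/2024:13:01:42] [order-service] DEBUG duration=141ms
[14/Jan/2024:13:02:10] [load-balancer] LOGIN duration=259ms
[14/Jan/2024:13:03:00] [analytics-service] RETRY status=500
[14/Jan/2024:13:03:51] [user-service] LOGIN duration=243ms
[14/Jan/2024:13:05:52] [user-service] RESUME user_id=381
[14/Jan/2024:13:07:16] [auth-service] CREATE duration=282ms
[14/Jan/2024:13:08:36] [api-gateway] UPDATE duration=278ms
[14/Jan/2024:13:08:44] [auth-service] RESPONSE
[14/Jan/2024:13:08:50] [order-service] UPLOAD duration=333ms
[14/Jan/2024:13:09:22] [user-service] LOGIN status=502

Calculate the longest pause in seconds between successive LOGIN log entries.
331

To find the longest gap:

1. Extract all LOGIN events in chronological order
2. Calculate time differences between consecutive events
3. Find the maximum difference
4. Longest gap: 331 seconds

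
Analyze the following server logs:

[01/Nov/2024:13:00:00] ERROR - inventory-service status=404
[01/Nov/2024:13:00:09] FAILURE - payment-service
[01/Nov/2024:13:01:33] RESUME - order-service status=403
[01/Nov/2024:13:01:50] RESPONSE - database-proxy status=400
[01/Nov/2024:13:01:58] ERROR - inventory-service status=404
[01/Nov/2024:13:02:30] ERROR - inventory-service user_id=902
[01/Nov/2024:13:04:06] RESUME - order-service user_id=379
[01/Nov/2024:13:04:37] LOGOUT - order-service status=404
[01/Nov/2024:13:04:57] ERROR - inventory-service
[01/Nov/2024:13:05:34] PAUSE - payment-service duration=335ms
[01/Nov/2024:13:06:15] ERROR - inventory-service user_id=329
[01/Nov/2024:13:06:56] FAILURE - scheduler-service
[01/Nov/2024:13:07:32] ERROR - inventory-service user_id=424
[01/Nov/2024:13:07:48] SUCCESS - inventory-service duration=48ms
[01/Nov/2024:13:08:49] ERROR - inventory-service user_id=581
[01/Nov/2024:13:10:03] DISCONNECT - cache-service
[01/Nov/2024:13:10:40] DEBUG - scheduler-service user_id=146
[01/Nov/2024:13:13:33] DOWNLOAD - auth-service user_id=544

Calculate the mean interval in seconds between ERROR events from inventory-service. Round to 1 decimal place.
88.2

To calculate average interval:

1. Find all ERROR events for inventory-service in order
2. Calculate time gaps between consecutive events
3. Compute mean of gaps: 529 / 6 = 88.2 seconds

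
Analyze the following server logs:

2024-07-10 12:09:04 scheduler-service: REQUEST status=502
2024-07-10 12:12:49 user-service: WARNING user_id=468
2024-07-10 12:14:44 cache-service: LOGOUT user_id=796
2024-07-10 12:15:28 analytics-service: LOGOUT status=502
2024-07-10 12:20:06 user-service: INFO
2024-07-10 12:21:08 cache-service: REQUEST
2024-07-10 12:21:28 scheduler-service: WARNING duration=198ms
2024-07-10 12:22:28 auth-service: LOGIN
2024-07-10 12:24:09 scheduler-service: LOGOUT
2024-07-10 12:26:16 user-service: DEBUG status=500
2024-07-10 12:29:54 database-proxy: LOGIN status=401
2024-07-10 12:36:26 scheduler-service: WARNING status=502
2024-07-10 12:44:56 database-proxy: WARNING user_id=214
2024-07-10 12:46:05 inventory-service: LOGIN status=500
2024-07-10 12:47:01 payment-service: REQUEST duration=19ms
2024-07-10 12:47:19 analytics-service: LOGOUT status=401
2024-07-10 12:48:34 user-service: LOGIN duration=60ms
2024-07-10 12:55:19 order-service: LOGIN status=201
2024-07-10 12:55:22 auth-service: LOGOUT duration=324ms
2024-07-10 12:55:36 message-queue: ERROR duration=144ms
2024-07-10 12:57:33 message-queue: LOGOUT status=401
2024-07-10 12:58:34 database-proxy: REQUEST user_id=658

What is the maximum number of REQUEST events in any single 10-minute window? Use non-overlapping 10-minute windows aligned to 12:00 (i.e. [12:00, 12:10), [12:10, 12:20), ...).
1

To find the burst window:

1. Divide the log period into non-overlapping 10-minute windows starting at 12:00
2. Count REQUEST events in each window
3. Find the window with maximum count
4. Maximum events in a window: 1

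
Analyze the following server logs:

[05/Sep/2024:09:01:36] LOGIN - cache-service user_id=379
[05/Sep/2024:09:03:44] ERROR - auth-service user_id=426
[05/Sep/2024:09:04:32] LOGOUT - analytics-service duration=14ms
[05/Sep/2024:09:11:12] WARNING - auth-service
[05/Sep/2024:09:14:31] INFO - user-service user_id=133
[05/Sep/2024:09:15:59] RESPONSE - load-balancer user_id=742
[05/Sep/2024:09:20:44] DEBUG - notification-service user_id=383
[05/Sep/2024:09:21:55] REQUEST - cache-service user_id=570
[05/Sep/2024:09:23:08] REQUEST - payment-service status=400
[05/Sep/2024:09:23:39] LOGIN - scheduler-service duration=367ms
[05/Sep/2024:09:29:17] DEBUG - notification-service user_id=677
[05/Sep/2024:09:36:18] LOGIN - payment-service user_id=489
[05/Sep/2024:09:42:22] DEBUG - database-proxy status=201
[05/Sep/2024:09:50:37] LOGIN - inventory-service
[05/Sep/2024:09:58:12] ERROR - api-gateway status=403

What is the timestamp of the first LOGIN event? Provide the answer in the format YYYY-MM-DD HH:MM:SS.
2024-09-05 09:01:36

To find the first event:

1. Filter for all LOGIN events
2. Sort by timestamp
3. Select the first one
4. Timestamp: 2024-09-05 09:01:36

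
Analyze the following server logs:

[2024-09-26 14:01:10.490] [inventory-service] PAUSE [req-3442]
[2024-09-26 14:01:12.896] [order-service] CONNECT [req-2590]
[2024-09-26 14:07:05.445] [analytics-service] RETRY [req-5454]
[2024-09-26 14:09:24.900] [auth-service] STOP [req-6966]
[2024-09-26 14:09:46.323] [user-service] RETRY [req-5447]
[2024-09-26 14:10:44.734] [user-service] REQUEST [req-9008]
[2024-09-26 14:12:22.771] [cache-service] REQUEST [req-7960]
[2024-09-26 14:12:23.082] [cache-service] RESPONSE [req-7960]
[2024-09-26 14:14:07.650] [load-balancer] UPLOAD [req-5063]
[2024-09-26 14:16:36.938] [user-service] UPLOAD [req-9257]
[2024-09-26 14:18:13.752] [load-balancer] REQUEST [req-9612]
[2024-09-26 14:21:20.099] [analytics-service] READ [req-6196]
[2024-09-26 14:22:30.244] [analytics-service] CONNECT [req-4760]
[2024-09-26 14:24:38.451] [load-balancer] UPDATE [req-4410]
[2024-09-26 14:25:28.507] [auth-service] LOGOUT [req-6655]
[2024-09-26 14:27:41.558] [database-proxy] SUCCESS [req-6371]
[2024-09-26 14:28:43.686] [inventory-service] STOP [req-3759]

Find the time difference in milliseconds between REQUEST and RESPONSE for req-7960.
311

To calculate latency:

1. Find REQUEST with id req-7960: 2024-09-26 14:12:22.771
2. Find RESPONSE with id req-7960: 2024-09-26 14:12:23.082
3. Latency: 2024-09-26 14:12:23.082 - 2024-09-26 14:12:22.771 = 311ms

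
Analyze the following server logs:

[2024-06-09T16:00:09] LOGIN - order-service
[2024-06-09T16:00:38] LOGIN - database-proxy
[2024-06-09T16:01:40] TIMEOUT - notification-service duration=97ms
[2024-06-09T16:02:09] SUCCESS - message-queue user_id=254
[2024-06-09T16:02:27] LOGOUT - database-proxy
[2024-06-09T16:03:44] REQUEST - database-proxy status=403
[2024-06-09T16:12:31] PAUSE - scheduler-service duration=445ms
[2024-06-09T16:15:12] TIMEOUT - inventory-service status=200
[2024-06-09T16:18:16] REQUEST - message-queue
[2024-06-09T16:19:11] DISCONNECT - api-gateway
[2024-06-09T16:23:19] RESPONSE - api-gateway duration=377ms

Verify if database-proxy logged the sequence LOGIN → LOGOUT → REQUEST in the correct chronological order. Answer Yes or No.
Yes

To verify sequence order:

1. Find all events in sequence LOGIN → LOGOUT → REQUEST for database-proxy
2. Extract their timestamps
3. Check if timestamps are in ascending order
4. Result: Yes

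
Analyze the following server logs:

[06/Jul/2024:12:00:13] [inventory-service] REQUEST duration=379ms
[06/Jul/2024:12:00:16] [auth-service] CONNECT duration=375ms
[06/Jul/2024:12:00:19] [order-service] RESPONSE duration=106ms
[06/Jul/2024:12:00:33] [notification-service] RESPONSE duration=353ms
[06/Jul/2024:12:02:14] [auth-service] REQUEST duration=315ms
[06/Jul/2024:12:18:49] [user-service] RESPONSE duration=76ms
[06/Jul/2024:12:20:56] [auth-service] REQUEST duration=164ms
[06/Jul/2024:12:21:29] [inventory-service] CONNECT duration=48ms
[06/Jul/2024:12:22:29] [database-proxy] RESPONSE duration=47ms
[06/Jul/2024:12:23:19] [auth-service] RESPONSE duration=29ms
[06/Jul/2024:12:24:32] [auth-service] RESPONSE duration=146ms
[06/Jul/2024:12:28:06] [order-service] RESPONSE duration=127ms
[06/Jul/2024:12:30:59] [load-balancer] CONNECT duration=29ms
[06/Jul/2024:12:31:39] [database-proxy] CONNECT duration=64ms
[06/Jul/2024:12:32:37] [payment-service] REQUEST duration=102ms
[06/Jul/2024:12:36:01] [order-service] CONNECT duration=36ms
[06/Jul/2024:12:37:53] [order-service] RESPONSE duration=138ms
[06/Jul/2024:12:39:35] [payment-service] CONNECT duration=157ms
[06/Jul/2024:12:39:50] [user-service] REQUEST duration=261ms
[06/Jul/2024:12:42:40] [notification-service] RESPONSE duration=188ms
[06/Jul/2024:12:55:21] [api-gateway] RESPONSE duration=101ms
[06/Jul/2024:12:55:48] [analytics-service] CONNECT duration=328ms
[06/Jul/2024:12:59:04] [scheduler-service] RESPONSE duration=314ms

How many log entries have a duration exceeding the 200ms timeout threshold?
7

To count timeouts:

1. Threshold: 200ms
2. Extract duration from each log entry
3. Count entries where duration > 200
4. Timeout count: 7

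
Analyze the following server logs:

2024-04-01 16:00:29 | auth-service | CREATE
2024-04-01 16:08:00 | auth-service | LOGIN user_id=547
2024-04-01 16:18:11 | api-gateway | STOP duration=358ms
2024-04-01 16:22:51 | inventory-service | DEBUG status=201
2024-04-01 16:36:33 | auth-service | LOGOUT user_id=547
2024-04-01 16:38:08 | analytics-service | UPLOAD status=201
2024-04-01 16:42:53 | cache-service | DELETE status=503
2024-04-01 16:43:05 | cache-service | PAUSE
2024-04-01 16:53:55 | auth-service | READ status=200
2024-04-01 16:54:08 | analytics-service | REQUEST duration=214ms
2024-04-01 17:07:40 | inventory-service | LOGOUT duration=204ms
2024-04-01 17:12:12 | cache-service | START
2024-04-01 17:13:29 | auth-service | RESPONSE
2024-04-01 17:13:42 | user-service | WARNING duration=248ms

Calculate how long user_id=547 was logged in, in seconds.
1713

To calculate session duration:

1. Find LOGIN event for user_id=547: 2024-04-01 16:08:00
2. Find LOGOUT event for user_id=547: 2024-04-01 16:36:33
3. Session duration: 2024-04-01 16:36:33 - 2024-04-01 16:08:00 = 1713 seconds (28 minutes)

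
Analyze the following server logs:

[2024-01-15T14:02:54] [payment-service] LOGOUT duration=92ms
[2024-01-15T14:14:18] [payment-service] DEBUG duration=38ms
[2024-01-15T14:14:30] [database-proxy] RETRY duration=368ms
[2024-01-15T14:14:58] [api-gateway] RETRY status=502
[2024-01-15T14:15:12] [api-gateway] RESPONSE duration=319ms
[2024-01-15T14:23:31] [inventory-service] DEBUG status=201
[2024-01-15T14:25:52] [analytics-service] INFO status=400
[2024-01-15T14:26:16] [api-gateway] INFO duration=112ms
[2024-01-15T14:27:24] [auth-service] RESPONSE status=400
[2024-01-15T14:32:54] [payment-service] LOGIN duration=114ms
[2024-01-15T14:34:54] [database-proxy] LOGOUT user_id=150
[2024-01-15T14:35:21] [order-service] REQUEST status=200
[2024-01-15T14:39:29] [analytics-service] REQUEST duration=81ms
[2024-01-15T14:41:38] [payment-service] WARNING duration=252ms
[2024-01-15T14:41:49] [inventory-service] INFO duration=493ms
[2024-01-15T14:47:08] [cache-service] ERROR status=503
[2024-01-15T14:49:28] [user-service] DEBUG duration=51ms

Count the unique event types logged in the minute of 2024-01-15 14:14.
2

To count unique event types:

1. Filter events in the minute starting at 2024-01-15 14:14
2. Extract event types from matching entries
3. Count unique types: 2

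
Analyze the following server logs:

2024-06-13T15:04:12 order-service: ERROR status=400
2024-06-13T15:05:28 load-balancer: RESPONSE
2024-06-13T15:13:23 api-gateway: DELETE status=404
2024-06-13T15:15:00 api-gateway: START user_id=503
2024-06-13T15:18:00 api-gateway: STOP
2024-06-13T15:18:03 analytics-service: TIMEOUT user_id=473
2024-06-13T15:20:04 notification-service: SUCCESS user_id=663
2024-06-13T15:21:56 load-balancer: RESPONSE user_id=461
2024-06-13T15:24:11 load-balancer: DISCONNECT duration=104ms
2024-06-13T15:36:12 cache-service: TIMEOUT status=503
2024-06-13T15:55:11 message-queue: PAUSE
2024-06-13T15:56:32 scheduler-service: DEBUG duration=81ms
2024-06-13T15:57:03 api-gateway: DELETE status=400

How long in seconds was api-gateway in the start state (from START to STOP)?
180

To calculate state duration:

1. Find START event for api-gateway: 2024-06-13T15:15:00
2. Find STOP event for api-gateway: 2024-06-13T15:18:00
3. Calculate duration: 2024-06-13T15:18:00 - 2024-06-13T15:15:00 = 180 seconds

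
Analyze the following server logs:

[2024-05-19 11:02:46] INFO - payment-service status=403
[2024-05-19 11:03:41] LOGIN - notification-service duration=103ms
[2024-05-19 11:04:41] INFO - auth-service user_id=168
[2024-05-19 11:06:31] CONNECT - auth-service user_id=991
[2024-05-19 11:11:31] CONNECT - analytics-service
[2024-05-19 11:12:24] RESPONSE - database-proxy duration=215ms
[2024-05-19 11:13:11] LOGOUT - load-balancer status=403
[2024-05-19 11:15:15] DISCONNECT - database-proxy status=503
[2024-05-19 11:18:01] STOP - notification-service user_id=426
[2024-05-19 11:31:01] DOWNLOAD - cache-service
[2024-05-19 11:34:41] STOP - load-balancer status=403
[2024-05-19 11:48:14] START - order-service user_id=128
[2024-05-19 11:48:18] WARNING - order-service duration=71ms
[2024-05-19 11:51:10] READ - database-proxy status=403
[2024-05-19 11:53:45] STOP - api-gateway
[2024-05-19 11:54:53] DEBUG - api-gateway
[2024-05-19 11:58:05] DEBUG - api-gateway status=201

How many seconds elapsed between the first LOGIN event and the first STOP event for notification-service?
860

To find the time between events:

1. Locate the first LOGIN event for notification-service: 2024-05-19 11:03:41
2. Locate the first STOP event for notification-service: 2024-05-19 11:18:01
3. Calculate the difference: 2024-05-19 11:18:01 - 2024-05-19 11:03:41 = 860 seconds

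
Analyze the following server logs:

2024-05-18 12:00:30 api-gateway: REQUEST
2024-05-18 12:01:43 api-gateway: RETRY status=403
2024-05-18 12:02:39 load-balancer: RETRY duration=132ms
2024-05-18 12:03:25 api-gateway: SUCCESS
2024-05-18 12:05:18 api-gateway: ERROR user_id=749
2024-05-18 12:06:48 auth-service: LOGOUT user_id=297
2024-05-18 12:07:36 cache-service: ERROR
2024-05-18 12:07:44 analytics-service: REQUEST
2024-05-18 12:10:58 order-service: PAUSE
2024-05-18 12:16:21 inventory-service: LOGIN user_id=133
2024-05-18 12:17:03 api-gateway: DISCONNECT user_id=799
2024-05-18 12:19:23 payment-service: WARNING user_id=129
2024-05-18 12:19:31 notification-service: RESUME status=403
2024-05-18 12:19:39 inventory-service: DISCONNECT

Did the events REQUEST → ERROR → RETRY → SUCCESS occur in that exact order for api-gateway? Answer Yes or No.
No

To verify sequence order:

1. Find all events in sequence REQUEST → ERROR → RETRY → SUCCESS for api-gateway
2. Extract their timestamps
3. Check if timestamps are in ascending order
4. Result: No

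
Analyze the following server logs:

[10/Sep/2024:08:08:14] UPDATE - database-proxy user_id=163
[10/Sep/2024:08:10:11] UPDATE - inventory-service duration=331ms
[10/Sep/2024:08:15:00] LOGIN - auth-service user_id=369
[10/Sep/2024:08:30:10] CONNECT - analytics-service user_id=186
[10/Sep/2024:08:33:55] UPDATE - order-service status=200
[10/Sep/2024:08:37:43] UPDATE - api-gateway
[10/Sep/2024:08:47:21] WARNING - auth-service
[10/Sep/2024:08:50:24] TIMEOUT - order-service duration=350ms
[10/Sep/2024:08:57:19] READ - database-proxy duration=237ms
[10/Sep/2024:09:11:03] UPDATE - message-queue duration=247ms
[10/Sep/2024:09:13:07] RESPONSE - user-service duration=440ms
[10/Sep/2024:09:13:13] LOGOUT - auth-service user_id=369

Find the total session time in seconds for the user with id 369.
3493

To calculate session duration:

1. Find LOGIN event for user_id=369: 10/Sep/2024:08:15:00
2. Find LOGOUT event for user_id=369: 10/Sep/2024:09:13:13
3. Session duration: 10/Sep/2024:09:13:13 - 10/Sep/2024:08:15:00 = 3493 seconds (58 minutes)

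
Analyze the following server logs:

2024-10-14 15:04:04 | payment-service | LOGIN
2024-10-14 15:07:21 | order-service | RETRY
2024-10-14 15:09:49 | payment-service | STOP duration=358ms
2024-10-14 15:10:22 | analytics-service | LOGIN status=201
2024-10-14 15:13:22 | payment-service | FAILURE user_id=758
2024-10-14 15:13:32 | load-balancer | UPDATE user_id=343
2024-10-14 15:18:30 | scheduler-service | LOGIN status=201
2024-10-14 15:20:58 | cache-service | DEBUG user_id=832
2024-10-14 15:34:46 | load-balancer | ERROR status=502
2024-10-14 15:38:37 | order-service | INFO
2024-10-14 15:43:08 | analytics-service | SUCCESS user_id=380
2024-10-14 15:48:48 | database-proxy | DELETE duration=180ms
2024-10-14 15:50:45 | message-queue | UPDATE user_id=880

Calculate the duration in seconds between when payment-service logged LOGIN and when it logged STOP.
345

To find the time between events:

1. Locate the first LOGIN event for payment-service: 2024-10-14 15:04:04
2. Locate the first STOP event for payment-service: 2024-10-14 15:09:49
3. Calculate the difference: 2024-10-14 15:09:49 - 2024-10-14 15:04:04 = 345 seconds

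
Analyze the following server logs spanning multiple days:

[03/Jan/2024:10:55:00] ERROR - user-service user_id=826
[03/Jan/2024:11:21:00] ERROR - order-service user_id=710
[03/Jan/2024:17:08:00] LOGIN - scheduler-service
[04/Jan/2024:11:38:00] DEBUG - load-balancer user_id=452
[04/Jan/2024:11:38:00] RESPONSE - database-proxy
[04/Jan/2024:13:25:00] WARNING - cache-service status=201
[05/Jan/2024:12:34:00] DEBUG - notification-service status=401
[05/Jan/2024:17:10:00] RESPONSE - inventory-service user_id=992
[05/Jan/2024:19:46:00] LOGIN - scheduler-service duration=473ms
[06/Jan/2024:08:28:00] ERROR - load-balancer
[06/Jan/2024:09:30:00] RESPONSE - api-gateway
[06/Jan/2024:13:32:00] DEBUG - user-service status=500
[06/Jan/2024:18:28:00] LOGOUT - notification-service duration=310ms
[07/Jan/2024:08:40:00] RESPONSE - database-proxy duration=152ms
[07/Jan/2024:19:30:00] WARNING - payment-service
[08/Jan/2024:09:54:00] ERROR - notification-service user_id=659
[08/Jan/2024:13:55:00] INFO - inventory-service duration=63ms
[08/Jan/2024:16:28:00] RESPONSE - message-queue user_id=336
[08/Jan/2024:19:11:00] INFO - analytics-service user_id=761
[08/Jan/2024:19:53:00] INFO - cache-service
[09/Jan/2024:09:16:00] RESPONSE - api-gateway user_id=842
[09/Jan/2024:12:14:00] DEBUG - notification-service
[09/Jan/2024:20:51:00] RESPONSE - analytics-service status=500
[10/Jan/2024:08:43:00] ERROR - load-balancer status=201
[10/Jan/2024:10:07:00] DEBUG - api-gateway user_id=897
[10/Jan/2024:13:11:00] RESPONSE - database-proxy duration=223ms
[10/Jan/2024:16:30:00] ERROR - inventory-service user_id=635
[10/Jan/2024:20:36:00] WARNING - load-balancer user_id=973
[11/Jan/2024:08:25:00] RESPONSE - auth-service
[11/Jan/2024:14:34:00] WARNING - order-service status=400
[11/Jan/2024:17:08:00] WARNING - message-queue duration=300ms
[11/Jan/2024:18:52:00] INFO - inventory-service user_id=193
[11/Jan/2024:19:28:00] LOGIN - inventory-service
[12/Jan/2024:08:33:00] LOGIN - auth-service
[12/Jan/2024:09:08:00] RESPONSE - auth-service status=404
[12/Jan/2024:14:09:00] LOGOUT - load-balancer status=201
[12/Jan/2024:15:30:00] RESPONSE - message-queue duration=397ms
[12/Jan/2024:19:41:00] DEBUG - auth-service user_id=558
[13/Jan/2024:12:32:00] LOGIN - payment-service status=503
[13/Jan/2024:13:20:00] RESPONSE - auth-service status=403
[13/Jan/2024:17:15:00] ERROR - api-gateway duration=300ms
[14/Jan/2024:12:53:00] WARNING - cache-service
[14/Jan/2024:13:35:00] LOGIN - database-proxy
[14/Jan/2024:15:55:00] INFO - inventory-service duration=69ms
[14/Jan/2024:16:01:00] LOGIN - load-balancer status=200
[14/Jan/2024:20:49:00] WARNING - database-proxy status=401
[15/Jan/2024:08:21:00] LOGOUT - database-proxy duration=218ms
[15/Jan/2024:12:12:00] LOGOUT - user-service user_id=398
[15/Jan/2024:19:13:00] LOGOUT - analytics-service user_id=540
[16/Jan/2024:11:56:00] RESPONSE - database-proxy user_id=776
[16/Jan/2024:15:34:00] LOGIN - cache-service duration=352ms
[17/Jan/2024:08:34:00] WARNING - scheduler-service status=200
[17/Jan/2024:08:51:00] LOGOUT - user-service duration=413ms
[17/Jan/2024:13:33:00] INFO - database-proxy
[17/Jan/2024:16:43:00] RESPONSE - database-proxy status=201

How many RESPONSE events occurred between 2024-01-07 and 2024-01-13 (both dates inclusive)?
9

To filter by date range:

1. Date range: 2024-01-07 through 2024-01-13, both dates inclusive
2. Filter for RESPONSE events whose date falls in this range
3. Count matching events: 9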